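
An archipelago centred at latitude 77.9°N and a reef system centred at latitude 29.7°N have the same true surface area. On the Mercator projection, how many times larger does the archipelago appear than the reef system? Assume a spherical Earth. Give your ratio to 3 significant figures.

On Mercator, area is exaggerated by sec²φ = 1/cos²φ.
At 77.9°: sec²(77.9°) = 1/0.2096² = 22.76.
At 29.7°: sec²(29.7°) = 1/0.8686² = 1.325.
Ratio = 22.76/1.325 = cos²(29.7°)/cos²(77.9°) ≈ 17.2.

17.2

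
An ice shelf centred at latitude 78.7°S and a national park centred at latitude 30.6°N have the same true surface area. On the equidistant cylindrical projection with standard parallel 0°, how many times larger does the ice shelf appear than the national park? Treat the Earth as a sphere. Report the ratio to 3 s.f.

For the equirectangular projection with φ₀ = 0 (plate carrée), h = 1 along meridians and k = sec φ along parallels.
Areal scale at 78.7°: h·k = 1.000 × 5.103 = 5.103.
Areal scale at 30.6°: h·k = 1.000 × 1.162 = 1.162.
Ratio = 5.103/1.162 ≈ 4.39.

4.39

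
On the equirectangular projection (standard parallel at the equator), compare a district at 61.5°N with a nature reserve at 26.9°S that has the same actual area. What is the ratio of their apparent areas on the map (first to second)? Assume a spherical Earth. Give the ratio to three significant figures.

For the equirectangular projection with φ₀ = 0 (plate carrée), h = 1 along meridians and k = sec φ along parallels.
Areal scale at 61.5°: h·k = 1.000 × 2.096 = 2.096.
Areal scale at 26.9°: h·k = 1.000 × 1.121 = 1.121.
Ratio = 2.096/1.121 ≈ 1.87.

1.87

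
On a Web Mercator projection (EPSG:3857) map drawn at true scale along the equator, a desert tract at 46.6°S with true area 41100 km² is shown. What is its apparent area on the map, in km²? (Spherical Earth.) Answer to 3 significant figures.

87100 km²

For Mercator, h = k = sec φ (a conformal cylindrical projection has a single point scale, 1/cos φ).
Areal scale = k² = sec²φ = 1/cos²(46.6°) = 1/0.6871² = 2.118.
Apparent area = 41100 × 2.118 ≈ 87100 km².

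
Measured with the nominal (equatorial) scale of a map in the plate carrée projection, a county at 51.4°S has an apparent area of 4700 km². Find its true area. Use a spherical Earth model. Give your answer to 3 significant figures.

Plate carrée maps x = Rλ, y = Rφ. The meridian scale is h = 1 and the parallel scale is k = 1/cos φ = sec φ.
Areal scale = h·k = 1 × sec φ; at 51.4°, h = 1.000, k = 1.603, so h·k = 1.603.
True area = apparent / (areal scale) = 4700 / 1.603 ≈ 2930 km².

2930 km²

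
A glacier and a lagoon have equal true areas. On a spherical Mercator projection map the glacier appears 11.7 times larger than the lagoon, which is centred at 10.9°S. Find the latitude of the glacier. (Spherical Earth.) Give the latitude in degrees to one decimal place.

On Mercator, (apparent₁)/(apparent₂) = sec²φ₁ / sec²φ₂ when true areas are equal.
cos²φ₂ / cos²φ₁ = 11.7  ⇒  cos φ₁ = cos 10.9° / √11.7 = 0.9820/3.421 = 0.2871.
φ₁ = arccos(0.2871) ≈ 73.3°.

73.3°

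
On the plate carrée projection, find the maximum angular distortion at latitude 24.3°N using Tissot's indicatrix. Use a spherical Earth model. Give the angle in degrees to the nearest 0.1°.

In the plate carrée (x = Rλ, y = Rφ), meridians are true-scale (h = 1) and parallels are stretched by k = sec φ.
At 24.3°: h = 1.000, k = 1.097; principal scales a = 1.097, b = 1.000.
sin(ω/2) = (a − b)/(a + b) = 0.09721/2.097 = 0.04635, so ω = 2 arcsin(0.04635) ≈ 5.3°.

5.3°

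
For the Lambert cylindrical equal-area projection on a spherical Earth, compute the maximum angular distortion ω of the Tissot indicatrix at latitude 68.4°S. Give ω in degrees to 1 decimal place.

The Lambert cylindrical equal-area projection is the cylindrical equal-area projection with its standard parallel at the equator (φ₀ = 0). For cylindrical equal-area with standard parallel φ₀, h = cos φ / cos φ₀ and k = cos φ₀ / cos φ, so h·k = 1.
At 68.4°: h = 0.3681, k = 2.716; principal scales a = 2.716, b = 0.3681.
sin(ω/2) = (a − b)/(a + b) = 2.348/3.085 = 0.7613, so ω = 2 arcsin(0.7613) ≈ 99.2°.

99.2°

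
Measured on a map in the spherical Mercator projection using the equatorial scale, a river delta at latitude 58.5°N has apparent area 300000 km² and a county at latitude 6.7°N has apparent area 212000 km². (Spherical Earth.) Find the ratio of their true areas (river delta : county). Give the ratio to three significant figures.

0.392

Mercator's areal exaggeration is sec²φ; hence true area = (apparent area) · cos²φ.
True area of river delta: 300000 × cos²(58.5°) = 300000 × 0.2730 = 81900 km².
True area of county: 212000 × cos²(6.7°) = 212000 × 0.9864 = 209100 km².
Ratio = 81900 / 209100 ≈ 0.392.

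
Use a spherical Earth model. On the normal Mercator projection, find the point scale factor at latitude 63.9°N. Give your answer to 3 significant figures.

The Mercator projection is conformal; its linear scale factor is the same in every direction and equals sec φ = 1/cos φ.
k = 1/cos 63.9° = 1/0.4399 = 2.273.

2.27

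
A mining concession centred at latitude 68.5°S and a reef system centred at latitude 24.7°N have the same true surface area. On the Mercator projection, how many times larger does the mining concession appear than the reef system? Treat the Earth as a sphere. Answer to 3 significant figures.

On Mercator, area is exaggerated by sec²φ = 1/cos²φ.
At 68.5°: sec²(68.5°) = 1/0.3665² = 7.445.
At 24.7°: sec²(24.7°) = 1/0.9085² = 1.212.
Ratio = 7.445/1.212 = cos²(24.7°)/cos²(68.5°) ≈ 6.14.

6.14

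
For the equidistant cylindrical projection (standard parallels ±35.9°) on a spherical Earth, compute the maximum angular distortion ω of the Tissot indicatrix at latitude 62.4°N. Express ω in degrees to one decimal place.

The equidistant cylindrical projection with φ₀ = 35.9° has h = 1 (meridians true) and k = cos φ₀ / cos φ along parallels.
At 62.4°: h = 1.000, k = 1.748; principal scales a = 1.748, b = 1.000.
sin(ω/2) = (a − b)/(a + b) = 0.7484/2.748 = 0.2723, so ω = 2 arcsin(0.2723) ≈ 31.6°.

31.6°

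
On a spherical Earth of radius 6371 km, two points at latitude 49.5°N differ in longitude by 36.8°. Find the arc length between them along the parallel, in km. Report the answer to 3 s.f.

2660 km

Arc length along a parallel = R cos φ · Δλ (with Δλ in radians).
= 6371 × cos 49.5° × (36.8° × π/180) = 6371 × 0.6494 × 0.6423 ≈ 2660 km.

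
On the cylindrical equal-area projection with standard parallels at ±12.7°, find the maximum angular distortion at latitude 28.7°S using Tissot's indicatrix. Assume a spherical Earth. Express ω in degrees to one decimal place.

Cylindrical equal-area (φ₀ = 12.7°): h = cos φ / cos 12.7° along meridians, k = cos 12.7° / cos φ along parallels; h·k = 1.
At 28.7°: h = 0.8991, k = 1.112; principal scales a = 1.112, b = 0.8991.
sin(ω/2) = (a − b)/(a + b) = 0.2130/2.011 = 0.1059, so ω = 2 arcsin(0.1059) ≈ 12.2°.

12.2°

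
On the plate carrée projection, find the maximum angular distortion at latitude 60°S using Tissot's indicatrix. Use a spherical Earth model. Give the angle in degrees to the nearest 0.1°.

38.9°

In the plate carrée (x = Rλ, y = Rφ), meridians are true-scale (h = 1) and parallels are stretched by k = sec φ.
At 60°: h = 1.000, k = 2.000; principal scales a = 2.000, b = 1.000.
sin(ω/2) = (a − b)/(a + b) = 1.0000/3.000 = 0.3333, so ω = 2 arcsin(0.3333) ≈ 38.9°.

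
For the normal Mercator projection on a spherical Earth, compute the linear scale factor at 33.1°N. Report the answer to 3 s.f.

The Mercator projection is conformal; its linear scale factor is the same in every direction and equals sec φ = 1/cos φ.
k = 1/cos 33.1° = 1/0.8377 = 1.194.

1.19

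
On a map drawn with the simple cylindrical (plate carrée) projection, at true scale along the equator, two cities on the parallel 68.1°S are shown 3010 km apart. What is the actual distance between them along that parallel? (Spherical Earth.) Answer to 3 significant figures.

1120 km

For the equirectangular projection with φ₀ = 0 (plate carrée), h = 1 along meridians and k = sec φ along parallels.
Along the parallel at 68.1°, map distances are exaggerated by k = sec 68.1° = 2.681.
True distance = 3010 / 2.681 = 3010 × cos 68.1° ≈ 1120 km.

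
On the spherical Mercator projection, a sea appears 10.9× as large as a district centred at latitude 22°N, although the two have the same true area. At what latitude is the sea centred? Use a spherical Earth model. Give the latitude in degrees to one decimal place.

Mercator areal scale is sec²φ, so apparent-area ratio = sec²φ₁ / sec²φ₂ = cos²φ₂ / cos²φ₁.
cos²φ₂ / cos²φ₁ = 10.9  ⇒  cos φ₁ = cos 22° / √10.9 = 0.9272/3.302 = 0.2808.
φ₁ = arccos(0.2808) ≈ 73.7°.

73.7°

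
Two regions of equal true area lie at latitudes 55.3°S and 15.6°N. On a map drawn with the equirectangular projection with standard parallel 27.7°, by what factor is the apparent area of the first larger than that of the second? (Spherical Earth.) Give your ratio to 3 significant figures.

1.69

The equidistant cylindrical projection with φ₀ = 27.7° has h = 1 (meridians true) and k = cos φ₀ / cos φ along parallels.
Areal scale at 55.3°: h·k = 1.000 × 1.555 = 1.555.
Areal scale at 15.6°: h·k = 1.000 × 0.9193 = 0.9193.
Ratio = 1.555/0.9193 ≈ 1.69.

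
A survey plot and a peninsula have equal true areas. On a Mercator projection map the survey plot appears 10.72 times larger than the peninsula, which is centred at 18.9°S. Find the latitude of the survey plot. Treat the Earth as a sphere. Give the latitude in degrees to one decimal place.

Mercator areal scale is sec²φ, so apparent-area ratio = sec²φ₁ / sec²φ₂ = cos²φ₂ / cos²φ₁.
cos²φ₂ / cos²φ₁ = 10.72  ⇒  cos φ₁ = cos 18.9° / √10.72 = 0.9461/3.274 = 0.2890.
φ₁ = arccos(0.2890) ≈ 73.2°.

73.2°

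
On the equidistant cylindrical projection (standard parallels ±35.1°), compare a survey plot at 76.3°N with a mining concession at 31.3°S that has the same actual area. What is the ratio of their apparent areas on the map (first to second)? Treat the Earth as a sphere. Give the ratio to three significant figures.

3.61

The equidistant cylindrical projection with φ₀ = 35.1° has h = 1 (meridians true) and k = cos φ₀ / cos φ along parallels.
Areal scale at 76.3°: h·k = 1.000 × 3.454 = 3.454.
Areal scale at 31.3°: h·k = 1.000 × 0.9575 = 0.9575.
Ratio = 3.454/0.9575 ≈ 3.61.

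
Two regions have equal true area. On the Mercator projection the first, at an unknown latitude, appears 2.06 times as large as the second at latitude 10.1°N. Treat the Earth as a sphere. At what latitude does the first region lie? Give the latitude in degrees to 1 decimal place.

For equal true areas on Mercator, apparent areas scale as sec²φ, so the ratio is cos²φ₂ / cos²φ₁.
cos²φ₂ / cos²φ₁ = 2.06  ⇒  cos φ₁ = cos 10.1° / √2.06 = 0.9845/1.435 = 0.6859.
φ₁ = arccos(0.6859) ≈ 46.7°.

46.7°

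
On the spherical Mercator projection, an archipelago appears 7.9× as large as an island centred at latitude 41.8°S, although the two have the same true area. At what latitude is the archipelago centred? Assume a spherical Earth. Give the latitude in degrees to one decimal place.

For equal true areas on Mercator, apparent areas scale as sec²φ, so the ratio is cos²φ₂ / cos²φ₁.
cos²φ₂ / cos²φ₁ = 7.9  ⇒  cos φ₁ = cos 41.8° / √7.9 = 0.7455/2.811 = 0.2652.
φ₁ = arccos(0.2652) ≈ 74.6°.

74.6°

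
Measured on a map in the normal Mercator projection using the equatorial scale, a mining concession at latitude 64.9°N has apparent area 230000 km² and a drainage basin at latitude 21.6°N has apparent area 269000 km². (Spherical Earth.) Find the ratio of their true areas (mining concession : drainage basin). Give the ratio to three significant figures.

0.178

Since Mercator area scale is 1/cos²φ, the true area equals the apparent area multiplied by cos²φ.
True area of mining concession: 230000 × cos²(64.9°) = 230000 × 0.1799 = 41390 km².
True area of drainage basin: 269000 × cos²(21.6°) = 269000 × 0.8645 = 232500 km².
Ratio = 41390 / 232500 ≈ 0.178.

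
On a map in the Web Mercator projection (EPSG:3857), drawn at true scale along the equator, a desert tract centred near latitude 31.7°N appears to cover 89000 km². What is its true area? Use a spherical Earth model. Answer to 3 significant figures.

64400 km²

For Mercator, h = k = sec φ (a conformal cylindrical projection has a single point scale, 1/cos φ).
Areal scale = k² = sec²φ = 1/cos²(31.7°) = 1/0.8508² = 1.381.
True area = apparent / (areal scale) = 89000 / 1.381 ≈ 64400 km².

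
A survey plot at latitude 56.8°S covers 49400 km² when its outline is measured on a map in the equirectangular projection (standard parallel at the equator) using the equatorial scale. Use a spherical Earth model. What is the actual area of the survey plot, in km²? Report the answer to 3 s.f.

27000 km²

In the plate carrée (x = Rλ, y = Rφ), meridians are true-scale (h = 1) and parallels are stretched by k = sec φ.
Areal scale = h·k = 1 × sec φ; at 56.8°, h = 1.000, k = 1.826, so h·k = 1.826.
True area = apparent / (areal scale) = 49400 / 1.826 ≈ 27000 km².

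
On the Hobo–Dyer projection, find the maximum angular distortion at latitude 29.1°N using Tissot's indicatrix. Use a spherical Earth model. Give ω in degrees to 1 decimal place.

Hobo–Dyer is a cylindrical equal-area projection with standard parallels at ±37.5°. A cylindrical equal-area projection with standard parallel φ₀ has meridian scale h = cos φ / cos φ₀ and parallel scale k = cos φ₀ / cos φ (so areas are preserved, h·k = 1).
At 29.1°: h = 1.101, k = 0.9080; principal scales a = 1.101, b = 0.9080.
sin(ω/2) = (a − b)/(a + b) = 0.1934/2.009 = 0.09625, so ω = 2 arcsin(0.09625) ≈ 11.0°.

11.0°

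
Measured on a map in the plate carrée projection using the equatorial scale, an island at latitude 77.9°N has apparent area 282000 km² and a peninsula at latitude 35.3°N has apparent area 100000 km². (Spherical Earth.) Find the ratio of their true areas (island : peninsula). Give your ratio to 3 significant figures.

0.724

On the plate carrée, areal scale = h·k = 1 × sec φ, so true area = apparent × cos φ.
True area of island: 282000 × cos(77.9°) = 282000 × 0.2096 = 59110 km².
True area of peninsula: 100000 × cos(35.3°) = 100000 × 0.8161 = 81610 km².
Ratio = 59110 / 81610 ≈ 0.724.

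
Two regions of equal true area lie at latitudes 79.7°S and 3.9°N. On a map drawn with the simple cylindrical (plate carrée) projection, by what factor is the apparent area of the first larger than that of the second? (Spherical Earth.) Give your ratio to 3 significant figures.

For the equirectangular projection with φ₀ = 0 (plate carrée), h = 1 along meridians and k = sec φ along parallels.
Areal scale at 79.7°: h·k = 1.000 × 5.593 = 5.593.
Areal scale at 3.9°: h·k = 1.000 × 1.002 = 1.002.
Ratio = 5.593/1.002 ≈ 5.58.

5.58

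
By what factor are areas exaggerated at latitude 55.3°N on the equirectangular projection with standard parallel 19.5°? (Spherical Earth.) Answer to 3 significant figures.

The equidistant cylindrical projection with φ₀ = 19.5° has h = 1 (meridians true) and k = cos φ₀ / cos φ along parallels.
Areal scale = h·k = 1 × cos φ₀ / cos φ; at 55.3°, h = 1.000, k = 1.656, so h·k = 1.656.

1.66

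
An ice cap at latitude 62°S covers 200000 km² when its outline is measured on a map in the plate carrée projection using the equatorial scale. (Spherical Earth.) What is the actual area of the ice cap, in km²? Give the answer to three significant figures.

93900 km²

Plate carrée maps x = Rλ, y = Rφ. The meridian scale is h = 1 and the parallel scale is k = 1/cos φ = sec φ.
Areal scale = h·k = 1 × sec φ; at 62°, h = 1.000, k = 2.130, so h·k = 2.130.
True area = apparent / (areal scale) = 200000 / 2.130 ≈ 93900 km².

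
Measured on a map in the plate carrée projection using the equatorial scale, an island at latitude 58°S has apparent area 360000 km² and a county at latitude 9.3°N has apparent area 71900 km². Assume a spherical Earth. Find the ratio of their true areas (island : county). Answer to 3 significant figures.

Plate carrée has h = 1 and k = sec φ, giving areal scale sec φ; true area = (apparent area) · cos φ.
True area of island: 360000 × cos(58°) = 360000 × 0.5299 = 190800 km².
True area of county: 71900 × cos(9.3°) = 71900 × 0.9869 = 70950 km².
Ratio = 190800 / 70950 ≈ 2.69.

2.69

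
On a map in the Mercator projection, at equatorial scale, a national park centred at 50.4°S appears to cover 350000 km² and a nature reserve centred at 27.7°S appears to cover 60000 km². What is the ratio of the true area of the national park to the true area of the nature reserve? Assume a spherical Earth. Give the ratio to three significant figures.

3.02

Since Mercator area scale is 1/cos²φ, the true area equals the apparent area multiplied by cos²φ.
True area of national park: 350000 × cos²(50.4°) = 350000 × 0.4063 = 142200 km².
True area of nature reserve: 60000 × cos²(27.7°) = 60000 × 0.7839 = 47040 km².
Ratio = 142200 / 47040 ≈ 3.02.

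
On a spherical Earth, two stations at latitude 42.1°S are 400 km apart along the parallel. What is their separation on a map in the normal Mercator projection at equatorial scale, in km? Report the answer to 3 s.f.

The Mercator projection is conformal; its linear scale factor is the same in every direction and equals sec φ = 1/cos φ.
Along the parallel, k = sec 42.1° = 1/0.7420 = 1.348.
Map distance = 400 × 1.348 ≈ 539 km.

539 km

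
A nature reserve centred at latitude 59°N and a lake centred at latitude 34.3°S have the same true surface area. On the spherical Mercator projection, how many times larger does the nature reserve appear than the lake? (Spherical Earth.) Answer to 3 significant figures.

Mercator areal scale is sec²φ.
At 59°: sec²(59°) = 1/0.5150² = 3.770.
At 34.3°: sec²(34.3°) = 1/0.8261² = 1.465.
Ratio = 3.770/1.465 = cos²(34.3°)/cos²(59°) ≈ 2.57.

2.57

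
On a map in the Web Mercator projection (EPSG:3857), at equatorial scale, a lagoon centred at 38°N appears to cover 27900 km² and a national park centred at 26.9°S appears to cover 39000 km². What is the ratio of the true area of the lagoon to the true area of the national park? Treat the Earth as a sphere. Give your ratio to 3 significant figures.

Mercator's areal exaggeration is sec²φ; hence true area = (apparent area) · cos²φ.
True area of lagoon: 27900 × cos²(38°) = 27900 × 0.6210 = 17320 km².
True area of national park: 39000 × cos²(26.9°) = 39000 × 0.7953 = 31020 km².
Ratio = 17320 / 31020 ≈ 0.559.

0.559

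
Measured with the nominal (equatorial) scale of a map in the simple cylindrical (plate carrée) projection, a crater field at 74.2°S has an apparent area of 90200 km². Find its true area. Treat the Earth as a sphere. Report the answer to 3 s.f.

24600 km²

Plate carrée maps x = Rλ, y = Rφ. The meridian scale is h = 1 and the parallel scale is k = 1/cos φ = sec φ.
Areal scale = h·k = 1 × sec φ; at 74.2°, h = 1.000, k = 3.673, so h·k = 3.673.
True area = apparent / (areal scale) = 90200 / 3.673 ≈ 24600 km².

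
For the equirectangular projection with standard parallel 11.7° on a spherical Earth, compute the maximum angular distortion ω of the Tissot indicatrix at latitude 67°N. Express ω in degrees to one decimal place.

50.9°

With standard parallel φ₀ = 11.7°, the equirectangular projection gives x = Rλ cos φ₀, y = Rφ, so h = 1 and k = cos 11.7° / cos φ.
At 67°: h = 1.000, k = 2.506; principal scales a = 2.506, b = 1.000.
sin(ω/2) = (a − b)/(a + b) = 1.506/3.506 = 0.4296, so ω = 2 arcsin(0.4296) ≈ 50.9°.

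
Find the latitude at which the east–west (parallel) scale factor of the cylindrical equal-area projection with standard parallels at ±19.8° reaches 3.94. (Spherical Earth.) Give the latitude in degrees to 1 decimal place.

For cylindrical equal-area with standard parallel φ₀, h = cos φ / cos φ₀ and k = cos φ₀ / cos φ, so h·k = 1.
k = cos φ₀ / cos φ = 3.94  ⇒  cos φ = cos 19.8° / 3.94 = 0.2388.
φ = arccos(0.2388) ≈ 76.2°.

76.2°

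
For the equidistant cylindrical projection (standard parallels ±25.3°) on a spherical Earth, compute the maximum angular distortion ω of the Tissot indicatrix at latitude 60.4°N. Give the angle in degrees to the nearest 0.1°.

The equidistant cylindrical projection with φ₀ = 25.3° has h = 1 (meridians true) and k = cos φ₀ / cos φ along parallels.
At 60.4°: h = 1.000, k = 1.830; principal scales a = 1.830, b = 1.000.
sin(ω/2) = (a − b)/(a + b) = 0.8303/2.830 = 0.2934, so ω = 2 arcsin(0.2934) ≈ 34.1°.

34.1°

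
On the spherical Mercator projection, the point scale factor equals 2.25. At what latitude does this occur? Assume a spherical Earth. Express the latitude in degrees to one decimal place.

63.6°

Mercator scale is k = sec φ = 1/cos φ.
1/cos φ = 2.25  ⇒  cos φ = 0.4444  ⇒  φ = arccos(0.4444) ≈ 63.6°.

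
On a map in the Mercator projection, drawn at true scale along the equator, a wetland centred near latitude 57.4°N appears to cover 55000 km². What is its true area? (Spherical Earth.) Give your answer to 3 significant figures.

16000 km²

Mercator is conformal, so the point scale is isotropic: h = k = sec φ = 1/cos φ.
Areal scale = k² = sec²φ = 1/cos²(57.4°) = 1/0.5388² = 3.445.
True area = apparent / (areal scale) = 55000 / 3.445 ≈ 16000 km².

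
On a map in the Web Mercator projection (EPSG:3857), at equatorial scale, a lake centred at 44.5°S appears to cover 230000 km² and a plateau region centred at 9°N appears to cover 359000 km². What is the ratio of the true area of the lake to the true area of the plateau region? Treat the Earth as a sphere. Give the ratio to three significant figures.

0.334

Mercator's areal exaggeration is sec²φ; hence true area = (apparent area) · cos²φ.
True area of lake: 230000 × cos²(44.5°) = 230000 × 0.5087 = 117000 km².
True area of plateau region: 359000 × cos²(9°) = 359000 × 0.9755 = 350200 km².
Ratio = 117000 / 350200 ≈ 0.334.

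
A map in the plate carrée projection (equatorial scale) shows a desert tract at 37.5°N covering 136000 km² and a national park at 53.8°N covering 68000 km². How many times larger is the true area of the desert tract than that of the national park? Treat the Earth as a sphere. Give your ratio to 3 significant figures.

2.69

On the plate carrée, areal scale = h·k = 1 × sec φ, so true area = apparent × cos φ.
True area of desert tract: 136000 × cos(37.5°) = 136000 × 0.7934 = 107900 km².
True area of national park: 68000 × cos(53.8°) = 68000 × 0.5906 = 40160 km².
Ratio = 107900 / 40160 ≈ 2.69.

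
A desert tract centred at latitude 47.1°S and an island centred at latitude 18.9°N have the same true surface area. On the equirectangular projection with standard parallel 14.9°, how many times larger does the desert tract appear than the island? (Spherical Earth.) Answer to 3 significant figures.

The equidistant cylindrical projection with φ₀ = 14.9° has h = 1 (meridians true) and k = cos φ₀ / cos φ along parallels.
Areal scale at 47.1°: h·k = 1.000 × 1.420 = 1.420.
Areal scale at 18.9°: h·k = 1.000 × 1.021 = 1.021.
Ratio = 1.420/1.021 ≈ 1.39.

1.39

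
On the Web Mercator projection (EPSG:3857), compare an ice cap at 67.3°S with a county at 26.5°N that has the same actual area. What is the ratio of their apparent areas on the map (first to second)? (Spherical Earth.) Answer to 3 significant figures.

On Mercator, area is exaggerated by sec²φ = 1/cos²φ.
At 67.3°: sec²(67.3°) = 1/0.3859² = 6.715.
At 26.5°: sec²(26.5°) = 1/0.8949² = 1.249.
Ratio = 6.715/1.249 = cos²(26.5°)/cos²(67.3°) ≈ 5.38.

5.38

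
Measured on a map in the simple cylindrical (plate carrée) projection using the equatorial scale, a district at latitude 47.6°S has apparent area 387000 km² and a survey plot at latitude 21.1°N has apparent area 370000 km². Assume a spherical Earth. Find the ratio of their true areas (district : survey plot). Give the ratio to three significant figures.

Plate carrée has h = 1 and k = sec φ, giving areal scale sec φ; true area = (apparent area) · cos φ.
True area of district: 387000 × cos(47.6°) = 387000 × 0.6743 = 261000 km².
True area of survey plot: 370000 × cos(21.1°) = 370000 × 0.9330 = 345200 km².
Ratio = 261000 / 345200 ≈ 0.756.

0.756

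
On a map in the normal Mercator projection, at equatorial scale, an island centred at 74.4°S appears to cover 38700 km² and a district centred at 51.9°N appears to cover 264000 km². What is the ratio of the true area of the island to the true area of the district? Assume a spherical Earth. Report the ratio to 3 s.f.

Since Mercator area scale is 1/cos²φ, the true area equals the apparent area multiplied by cos²φ.
True area of island: 38700 × cos²(74.4°) = 38700 × 0.07232 = 2799 km².
True area of district: 264000 × cos²(51.9°) = 264000 × 0.3807 = 100500 km².
Ratio = 2799 / 100500 ≈ 0.0278.

0.0278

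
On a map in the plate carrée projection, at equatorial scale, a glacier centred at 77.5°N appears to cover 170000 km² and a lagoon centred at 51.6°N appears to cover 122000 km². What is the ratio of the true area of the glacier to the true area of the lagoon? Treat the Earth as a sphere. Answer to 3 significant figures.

Plate carrée has h = 1 and k = sec φ, giving areal scale sec φ; true area = (apparent area) · cos φ.
True area of glacier: 170000 × cos(77.5°) = 170000 × 0.2164 = 36790 km².
True area of lagoon: 122000 × cos(51.6°) = 122000 × 0.6211 = 75780 km².
Ratio = 36790 / 75780 ≈ 0.486.

0.486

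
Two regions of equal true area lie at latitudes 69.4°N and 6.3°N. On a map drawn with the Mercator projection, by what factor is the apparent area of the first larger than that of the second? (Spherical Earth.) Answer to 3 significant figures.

Mercator is conformal with k = sec φ, so areal scale = k² = sec²φ.
At 69.4°: sec²(69.4°) = 1/0.3518² = 8.078.
At 6.3°: sec²(6.3°) = 1/0.9940² = 1.012.
Ratio = 8.078/1.012 = cos²(6.3°)/cos²(69.4°) ≈ 7.98.

7.98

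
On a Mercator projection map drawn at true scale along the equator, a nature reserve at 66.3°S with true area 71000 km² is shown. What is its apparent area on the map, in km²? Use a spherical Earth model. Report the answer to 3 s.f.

439000 km²

For Mercator, h = k = sec φ (a conformal cylindrical projection has a single point scale, 1/cos φ).
Areal scale = k² = sec²φ = 1/cos²(66.3°) = 1/0.4019² = 6.190.
Apparent area = 71000 × 6.190 ≈ 439000 km².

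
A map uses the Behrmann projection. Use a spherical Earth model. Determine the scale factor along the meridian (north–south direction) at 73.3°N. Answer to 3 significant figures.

0.332

The Behrmann projection is cylindrical equal-area with φ₀ = 30°. Cylindrical equal-area (φ₀ = 30°): h = cos φ / cos 30° along meridians, k = cos 30° / cos φ along parallels; h·k = 1.
h = cos 73.3° / cos 30° = 0.2874/0.8660 = 0.3318.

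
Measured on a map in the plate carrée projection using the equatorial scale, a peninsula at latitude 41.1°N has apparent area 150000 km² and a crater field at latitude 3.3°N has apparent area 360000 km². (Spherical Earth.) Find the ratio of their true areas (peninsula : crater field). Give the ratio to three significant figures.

On the plate carrée, areal scale = h·k = 1 × sec φ, so true area = apparent × cos φ.
True area of peninsula: 150000 × cos(41.1°) = 150000 × 0.7536 = 113000 km².
True area of crater field: 360000 × cos(3.3°) = 360000 × 0.9983 = 359400 km².
Ratio = 113000 / 359400 ≈ 0.315.

0.315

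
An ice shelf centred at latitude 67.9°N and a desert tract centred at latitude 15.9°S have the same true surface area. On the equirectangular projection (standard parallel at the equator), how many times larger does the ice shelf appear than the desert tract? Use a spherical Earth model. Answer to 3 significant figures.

2.56

Plate carrée maps x = Rλ, y = Rφ. The meridian scale is h = 1 and the parallel scale is k = 1/cos φ = sec φ.
Areal scale at 67.9°: h·k = 1.000 × 2.658 = 2.658.
Areal scale at 15.9°: h·k = 1.000 × 1.040 = 1.040.
Ratio = 2.658/1.040 ≈ 2.56.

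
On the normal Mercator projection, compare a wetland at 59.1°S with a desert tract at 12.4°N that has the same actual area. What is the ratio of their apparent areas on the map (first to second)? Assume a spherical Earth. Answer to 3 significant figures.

3.62

On Mercator, area is exaggerated by sec²φ = 1/cos²φ.
At 59.1°: sec²(59.1°) = 1/0.5135² = 3.792.
At 12.4°: sec²(12.4°) = 1/0.9767² = 1.048.
Ratio = 3.792/1.048 = cos²(12.4°)/cos²(59.1°) ≈ 3.62.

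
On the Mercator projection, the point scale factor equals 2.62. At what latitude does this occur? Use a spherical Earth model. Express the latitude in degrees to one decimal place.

Mercator scale is k = sec φ = 1/cos φ.
1/cos φ = 2.62  ⇒  cos φ = 0.3817  ⇒  φ = arccos(0.3817) ≈ 67.6°.

67.6°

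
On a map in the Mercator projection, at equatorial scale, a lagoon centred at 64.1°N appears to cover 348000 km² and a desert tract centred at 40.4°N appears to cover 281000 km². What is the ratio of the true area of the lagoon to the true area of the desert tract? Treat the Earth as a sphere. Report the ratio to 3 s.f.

Mercator's areal exaggeration is sec²φ; hence true area = (apparent area) · cos²φ.
True area of lagoon: 348000 × cos²(64.1°) = 348000 × 0.1908 = 66400 km².
True area of desert tract: 281000 × cos²(40.4°) = 281000 × 0.5799 = 163000 km².
Ratio = 66400 / 163000 ≈ 0.407.

0.407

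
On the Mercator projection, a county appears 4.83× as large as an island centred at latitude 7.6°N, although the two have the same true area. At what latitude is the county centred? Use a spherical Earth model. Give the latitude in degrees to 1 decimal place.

Mercator areal scale is sec²φ, so apparent-area ratio = sec²φ₁ / sec²φ₂ = cos²φ₂ / cos²φ₁.
cos²φ₂ / cos²φ₁ = 4.83  ⇒  cos φ₁ = cos 7.6° / √4.83 = 0.9912/2.198 = 0.4510.
φ₁ = arccos(0.4510) ≈ 63.2°.

63.2°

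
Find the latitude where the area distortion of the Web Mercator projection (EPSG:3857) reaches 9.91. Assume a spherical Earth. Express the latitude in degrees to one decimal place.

71.5°

Mercator areal scale is sec²φ.
sec²φ = 9.91  ⇒  cos²φ = 0.1009  ⇒  cos φ = 0.3177.
φ = arccos(0.3177) ≈ 71.5°.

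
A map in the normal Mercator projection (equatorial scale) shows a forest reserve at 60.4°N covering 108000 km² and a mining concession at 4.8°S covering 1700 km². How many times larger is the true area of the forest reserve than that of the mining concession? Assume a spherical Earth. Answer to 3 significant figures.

Mercator's areal exaggeration is sec²φ; hence true area = (apparent area) · cos²φ.
True area of forest reserve: 108000 × cos²(60.4°) = 108000 × 0.2440 = 26350 km².
True area of mining concession: 1700 × cos²(4.8°) = 1700 × 0.9930 = 1688 km².
Ratio = 26350 / 1688 ≈ 15.6.

15.6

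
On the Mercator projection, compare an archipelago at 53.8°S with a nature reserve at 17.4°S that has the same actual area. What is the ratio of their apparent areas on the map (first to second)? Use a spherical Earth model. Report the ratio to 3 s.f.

Mercator is conformal with k = sec φ, so areal scale = k² = sec²φ.
At 53.8°: sec²(53.8°) = 1/0.5906² = 2.867.
At 17.4°: sec²(17.4°) = 1/0.9542² = 1.098.
Ratio = 2.867/1.098 = cos²(17.4°)/cos²(53.8°) ≈ 2.61.

2.61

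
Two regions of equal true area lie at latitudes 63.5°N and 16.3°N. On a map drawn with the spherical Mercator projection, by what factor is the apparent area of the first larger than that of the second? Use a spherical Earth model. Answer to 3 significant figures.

Mercator areal scale is sec²φ.
At 63.5°: sec²(63.5°) = 1/0.4462² = 5.023.
At 16.3°: sec²(16.3°) = 1/0.9598² = 1.086.
Ratio = 5.023/1.086 = cos²(16.3°)/cos²(63.5°) ≈ 4.63.

4.63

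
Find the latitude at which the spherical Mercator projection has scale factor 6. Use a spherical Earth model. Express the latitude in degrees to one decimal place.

Mercator scale is k = sec φ = 1/cos φ.
1/cos φ = 6  ⇒  cos φ = 0.1667  ⇒  φ = arccos(0.1667) ≈ 80.4°.

80.4°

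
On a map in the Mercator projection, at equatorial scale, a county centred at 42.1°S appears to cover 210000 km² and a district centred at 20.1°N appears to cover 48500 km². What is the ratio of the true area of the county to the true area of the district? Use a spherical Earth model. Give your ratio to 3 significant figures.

2.70

Mercator's areal exaggeration is sec²φ; hence true area = (apparent area) · cos²φ.
True area of county: 210000 × cos²(42.1°) = 210000 × 0.5505 = 115600 km².
True area of district: 48500 × cos²(20.1°) = 48500 × 0.8819 = 42770 km².
Ratio = 115600 / 42770 ≈ 2.70.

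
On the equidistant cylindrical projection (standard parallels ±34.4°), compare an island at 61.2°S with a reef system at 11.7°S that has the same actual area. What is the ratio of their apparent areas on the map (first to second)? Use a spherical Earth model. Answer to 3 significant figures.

2.03

With standard parallel φ₀ = 34.4°, the equirectangular projection gives x = Rλ cos φ₀, y = Rφ, so h = 1 and k = cos 34.4° / cos φ.
Areal scale at 61.2°: h·k = 1.000 × 1.713 = 1.713.
Areal scale at 11.7°: h·k = 1.000 × 0.8426 = 0.8426.
Ratio = 1.713/0.8426 ≈ 2.03.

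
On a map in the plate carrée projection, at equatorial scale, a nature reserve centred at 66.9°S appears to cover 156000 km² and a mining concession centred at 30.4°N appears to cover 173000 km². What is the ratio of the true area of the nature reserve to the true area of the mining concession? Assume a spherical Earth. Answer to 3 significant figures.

0.410

On the plate carrée, areal scale = h·k = 1 × sec φ, so true area = apparent × cos φ.
True area of nature reserve: 156000 × cos(66.9°) = 156000 × 0.3923 = 61200 km².
True area of mining concession: 173000 × cos(30.4°) = 173000 × 0.8625 = 149200 km².
Ratio = 61200 / 149200 ≈ 0.410.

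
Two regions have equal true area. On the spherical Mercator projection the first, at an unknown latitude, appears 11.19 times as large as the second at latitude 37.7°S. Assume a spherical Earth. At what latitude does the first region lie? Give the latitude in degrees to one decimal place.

On Mercator, (apparent₁)/(apparent₂) = sec²φ₁ / sec²φ₂ when true areas are equal.
cos²φ₂ / cos²φ₁ = 11.19  ⇒  cos φ₁ = cos 37.7° / √11.19 = 0.7912/3.345 = 0.2365.
φ₁ = arccos(0.2365) ≈ 76.3°.

76.3°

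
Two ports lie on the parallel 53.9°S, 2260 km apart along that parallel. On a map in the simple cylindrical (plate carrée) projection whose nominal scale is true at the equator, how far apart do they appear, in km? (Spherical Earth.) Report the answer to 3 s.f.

In the plate carrée (x = Rλ, y = Rφ), meridians are true-scale (h = 1) and parallels are stretched by k = sec φ.
Along the parallel, k = sec 53.9° = 1/0.5892 = 1.697.
Map distance = 2260 × 1.697 ≈ 3840 km.

3840 km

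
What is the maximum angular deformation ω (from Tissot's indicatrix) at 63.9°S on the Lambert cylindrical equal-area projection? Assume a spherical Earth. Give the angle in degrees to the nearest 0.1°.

85.0°

The Lambert cylindrical equal-area projection is the cylindrical equal-area projection with its standard parallel at the equator (φ₀ = 0). Cylindrical equal-area (φ₀ = 0°): h = cos φ / cos 0° along meridians, k = cos 0° / cos φ along parallels; h·k = 1.
At 63.9°: h = 0.4399, k = 2.273; principal scales a = 2.273, b = 0.4399.
sin(ω/2) = (a − b)/(a + b) = 1.833/2.713 = 0.6757, so ω = 2 arcsin(0.6757) ≈ 85.0°.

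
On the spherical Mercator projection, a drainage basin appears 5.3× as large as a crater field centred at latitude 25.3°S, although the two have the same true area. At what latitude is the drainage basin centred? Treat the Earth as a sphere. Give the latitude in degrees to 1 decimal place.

For equal true areas on Mercator, apparent areas scale as sec²φ, so the ratio is cos²φ₂ / cos²φ₁.
cos²φ₂ / cos²φ₁ = 5.3  ⇒  cos φ₁ = cos 25.3° / √5.3 = 0.9041/2.302 = 0.3927.
φ₁ = arccos(0.3927) ≈ 66.9°.

66.9°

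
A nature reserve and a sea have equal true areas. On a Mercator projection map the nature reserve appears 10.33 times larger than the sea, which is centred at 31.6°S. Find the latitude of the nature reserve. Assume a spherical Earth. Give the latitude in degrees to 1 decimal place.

For equal true areas on Mercator, apparent areas scale as sec²φ, so the ratio is cos²φ₂ / cos²φ₁.
cos²φ₂ / cos²φ₁ = 10.33  ⇒  cos φ₁ = cos 31.6° / √10.33 = 0.8517/3.214 = 0.2650.
φ₁ = arccos(0.2650) ≈ 74.6°.

74.6°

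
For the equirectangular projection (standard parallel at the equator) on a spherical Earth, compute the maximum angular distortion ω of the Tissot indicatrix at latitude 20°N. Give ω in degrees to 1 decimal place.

For the equirectangular projection with φ₀ = 0 (plate carrée), h = 1 along meridians and k = sec φ along parallels.
At 20°: h = 1.000, k = 1.064; principal scales a = 1.064, b = 1.000.
sin(ω/2) = (a − b)/(a + b) = 0.06418/2.064 = 0.03109, so ω = 2 arcsin(0.03109) ≈ 3.6°.

3.6°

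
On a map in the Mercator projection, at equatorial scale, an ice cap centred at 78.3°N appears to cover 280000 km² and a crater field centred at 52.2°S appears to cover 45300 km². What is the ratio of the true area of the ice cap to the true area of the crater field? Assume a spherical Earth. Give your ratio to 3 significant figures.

0.677

On Mercator the areal scale is sec²φ, so true area = apparent × cos²φ.
True area of ice cap: 280000 × cos²(78.3°) = 280000 × 0.04112 = 11510 km².
True area of crater field: 45300 × cos²(52.2°) = 45300 × 0.3757 = 17020 km².
Ratio = 11510 / 17020 ≈ 0.677.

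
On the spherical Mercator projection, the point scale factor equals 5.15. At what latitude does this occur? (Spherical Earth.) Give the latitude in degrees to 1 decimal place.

Mercator scale is k = sec φ = 1/cos φ.
1/cos φ = 5.15  ⇒  cos φ = 0.1942  ⇒  φ = arccos(0.1942) ≈ 78.8°.

78.8°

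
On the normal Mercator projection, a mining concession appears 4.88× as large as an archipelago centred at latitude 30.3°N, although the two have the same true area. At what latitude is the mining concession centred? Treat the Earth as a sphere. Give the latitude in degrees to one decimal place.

Mercator areal scale is sec²φ, so apparent-area ratio = sec²φ₁ / sec²φ₂ = cos²φ₂ / cos²φ₁.
cos²φ₂ / cos²φ₁ = 4.88  ⇒  cos φ₁ = cos 30.3° / √4.88 = 0.8634/2.209 = 0.3908.
φ₁ = arccos(0.3908) ≈ 67.0°.

67.0°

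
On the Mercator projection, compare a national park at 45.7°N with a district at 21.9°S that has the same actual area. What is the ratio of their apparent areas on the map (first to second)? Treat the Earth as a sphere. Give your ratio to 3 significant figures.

On Mercator, area is exaggerated by sec²φ = 1/cos²φ.
At 45.7°: sec²(45.7°) = 1/0.6984² = 2.050.
At 21.9°: sec²(21.9°) = 1/0.9278² = 1.162.
Ratio = 2.050/1.162 = cos²(21.9°)/cos²(45.7°) ≈ 1.76.

1.76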